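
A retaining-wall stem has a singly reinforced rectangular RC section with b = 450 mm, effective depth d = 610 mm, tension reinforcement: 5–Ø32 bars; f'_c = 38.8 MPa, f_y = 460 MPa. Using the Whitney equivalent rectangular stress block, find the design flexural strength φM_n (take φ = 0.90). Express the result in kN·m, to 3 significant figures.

A_s = 5 × 804 = 4020 mm².
T = A_s f_y = 4020 × 460 = 1849200 N = 1849.2 kN.
From C = T: a = T/(0.85 f'_c b) = 1849200/(0.85 × 38.8 × 450) = 124.60 mm.
M_n = T(d − a/2) = 1849.2 kN × (610 − 62.3) mm = 1012.81 kN·m.
φM_n = 0.90 × 1012.81 = 911.53 kN·m.

φM_n ≈ 912 kN·m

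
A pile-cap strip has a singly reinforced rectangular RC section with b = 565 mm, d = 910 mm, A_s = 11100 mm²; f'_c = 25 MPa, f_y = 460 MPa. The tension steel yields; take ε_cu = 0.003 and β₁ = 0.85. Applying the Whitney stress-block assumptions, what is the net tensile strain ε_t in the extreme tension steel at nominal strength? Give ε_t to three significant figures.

ε_t ≈ 0.00246

a = A_s f_y/(0.85 f'_c b) = 425.28 mm.
β₁ = 0.85, so c = a/β₁ = 425.28/0.85 = 500.33 mm.
From the linear strain diagram with ε_cu = 0.003: ε_t = 0.003 (d − c)/c = 0.003 × (910 − 500.33)/500.33 = 0.00246.
ε_t < 0.004 — the section is over-reinforced for flexure under ACI limits.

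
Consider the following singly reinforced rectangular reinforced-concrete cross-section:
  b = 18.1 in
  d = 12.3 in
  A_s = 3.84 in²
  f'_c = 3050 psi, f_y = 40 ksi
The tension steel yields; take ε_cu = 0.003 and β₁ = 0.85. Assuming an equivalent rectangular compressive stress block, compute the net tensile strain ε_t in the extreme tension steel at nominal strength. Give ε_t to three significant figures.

ε_t ≈ 0.00658

a = A_s f_y/(0.85 f'_c b) = 3.273 in.
β₁ = 0.85, so c = a/β₁ = 3.273/0.85 = 3.851 in.
From the linear strain diagram with ε_cu = 0.003: ε_t = 0.003 (d − c)/c = 0.003 × (12.3 − 3.851)/3.851 = 0.00658.
Since ε_t ≥ 0.005, the section is tension-controlled.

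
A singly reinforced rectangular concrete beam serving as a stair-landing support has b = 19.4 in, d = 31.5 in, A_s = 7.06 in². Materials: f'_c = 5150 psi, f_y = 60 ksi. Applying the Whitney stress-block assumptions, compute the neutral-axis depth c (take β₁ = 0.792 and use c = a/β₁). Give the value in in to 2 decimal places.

c ≈ 6.30 in

T = A_s f_y = 7.06 × 60 = 423.6 kips.
a = T/(0.85 f'_c b) = 423.6/(0.85 × 5.15 × 19.4) = 4.9880 in.
With β₁ = 0.792, c = a/β₁ = 4.9880/0.792 = 6.30 in.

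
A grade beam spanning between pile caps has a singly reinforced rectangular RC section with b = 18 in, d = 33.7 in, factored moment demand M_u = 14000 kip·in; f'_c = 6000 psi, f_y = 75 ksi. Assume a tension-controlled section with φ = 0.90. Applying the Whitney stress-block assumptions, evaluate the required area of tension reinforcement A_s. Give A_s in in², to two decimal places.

M_n = M_u/φ = 14000/0.90 = 15555.6 kip·in.
From M_n = 0.85 f'_c a b (d − a/2):
a = d − √(d² − 2M_n/(0.85 f'_c b)) = 33.7 − √(33.7² − 2 × 15555.6/(0.85 × 6 × 18)) = 5.473 in.
A_s = 0.85 f'_c a b / f_y = 0.85 × 6 × 5.473 × 18 / 75 = 6.699 in².

A_s ≈ 6.70 in²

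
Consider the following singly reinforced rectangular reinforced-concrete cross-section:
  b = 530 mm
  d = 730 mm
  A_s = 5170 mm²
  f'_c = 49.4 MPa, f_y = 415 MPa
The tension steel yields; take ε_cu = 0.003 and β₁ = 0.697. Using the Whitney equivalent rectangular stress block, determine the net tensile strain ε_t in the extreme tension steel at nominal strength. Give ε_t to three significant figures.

ε_t ≈ 0.0128

a = A_s f_y/(0.85 f'_c b) = 96.41 mm.
β₁ = 0.697, so c = a/β₁ = 96.41/0.697 = 138.32 mm.
From the linear strain diagram with ε_cu = 0.003: ε_t = 0.003 (d − c)/c = 0.003 × (730 − 138.32)/138.32 = 0.0128.
Since ε_t ≥ 0.005, the section is tension-controlled.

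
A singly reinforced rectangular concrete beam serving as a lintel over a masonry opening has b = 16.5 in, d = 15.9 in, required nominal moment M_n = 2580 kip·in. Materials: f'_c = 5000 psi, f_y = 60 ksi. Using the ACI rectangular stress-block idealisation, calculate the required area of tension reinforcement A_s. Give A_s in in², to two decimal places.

A_s ≈ 2.94 in²

From M_n = 0.85 f'_c a b (d − a/2):
a = d − √(d² − 2M_n/(0.85 f'_c b)) = 15.9 − √(15.9² − 2 × 2580/(0.85 × 5 × 16.5)) = 2.512 in.
A_s = 0.85 f'_c a b / f_y = 0.85 × 5 × 2.512 × 16.5 / 60 = 2.936 in².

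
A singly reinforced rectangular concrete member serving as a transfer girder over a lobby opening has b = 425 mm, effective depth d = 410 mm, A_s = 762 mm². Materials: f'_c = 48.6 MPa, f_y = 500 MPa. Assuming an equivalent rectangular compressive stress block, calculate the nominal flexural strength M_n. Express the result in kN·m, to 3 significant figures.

T = A_s f_y = 762 × 500 = 381000 N = 381 kN.
From C = T: a = T/(0.85 f'_c b) = 381000/(0.85 × 48.6 × 425) = 21.70 mm.
M_n = T(d − a/2) = 381 kN × (410 − 10.85) mm = 152.08 kN·m.

M_n ≈ 152 kN·m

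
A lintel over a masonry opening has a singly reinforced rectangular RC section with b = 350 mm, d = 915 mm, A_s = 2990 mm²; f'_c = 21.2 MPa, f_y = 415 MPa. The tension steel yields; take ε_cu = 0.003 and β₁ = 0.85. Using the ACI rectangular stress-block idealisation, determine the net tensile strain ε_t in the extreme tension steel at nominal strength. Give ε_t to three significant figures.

ε_t ≈ 0.00886

a = A_s f_y/(0.85 f'_c b) = 196.74 mm.
β₁ = 0.85, so c = a/β₁ = 196.74/0.85 = 231.46 mm.
From the linear strain diagram with ε_cu = 0.003: ε_t = 0.003 (d − c)/c = 0.003 × (915 − 231.46)/231.46 = 0.00886.
Since ε_t ≥ 0.005, the section is tension-controlled.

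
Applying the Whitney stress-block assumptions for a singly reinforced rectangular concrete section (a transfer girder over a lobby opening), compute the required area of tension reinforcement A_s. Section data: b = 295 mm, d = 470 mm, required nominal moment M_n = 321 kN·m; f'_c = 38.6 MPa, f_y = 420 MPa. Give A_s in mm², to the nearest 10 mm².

A_s ≈ 1770 mm²

With M_n = 0.85 f'_c a b (d − a/2), solve the quadratic for a:
a = d − √(d² − 2M_n/(0.85 f'_c b)) = 470 − √(470² − 2 × 321×10⁶/(0.85 × 38.6 × 295)) = 76.85 mm.
A_s = 0.85 f'_c a b / f_y = 0.85 × 38.6 × 76.85 × 295 / 420 = 1771.0 mm².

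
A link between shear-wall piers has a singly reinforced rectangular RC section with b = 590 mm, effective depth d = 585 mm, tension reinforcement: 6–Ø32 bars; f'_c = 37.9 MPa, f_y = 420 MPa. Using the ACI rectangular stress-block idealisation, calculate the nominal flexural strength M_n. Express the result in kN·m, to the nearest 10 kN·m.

M_n ≈ 1080 kN·m

A_s = 6 × 804 = 4824 mm².
T = A_s f_y = 4824 × 420 = 2026080 N = 2026.08 kN.
From C = T: a = T/(0.85 f'_c b) = 2026080/(0.85 × 37.9 × 590) = 106.60 mm.
M_n = T(d − a/2) = 2026.08 kN × (585 − 53.3) mm = 1077.27 kN·m.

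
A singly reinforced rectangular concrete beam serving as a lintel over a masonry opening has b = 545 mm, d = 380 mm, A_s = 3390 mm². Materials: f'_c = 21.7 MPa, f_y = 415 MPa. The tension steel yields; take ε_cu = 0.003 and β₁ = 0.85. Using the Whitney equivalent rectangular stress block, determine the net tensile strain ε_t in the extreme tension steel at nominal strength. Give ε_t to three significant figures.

ε_t ≈ 0.00392

a = A_s f_y/(0.85 f'_c b) = 139.95 mm.
β₁ = 0.85, so c = a/β₁ = 139.95/0.85 = 164.65 mm.
From the linear strain diagram with ε_cu = 0.003: ε_t = 0.003 (d − c)/c = 0.003 × (380 − 164.65)/164.65 = 0.00392.
ε_t < 0.004 — the section is over-reinforced for flexure under ACI limits.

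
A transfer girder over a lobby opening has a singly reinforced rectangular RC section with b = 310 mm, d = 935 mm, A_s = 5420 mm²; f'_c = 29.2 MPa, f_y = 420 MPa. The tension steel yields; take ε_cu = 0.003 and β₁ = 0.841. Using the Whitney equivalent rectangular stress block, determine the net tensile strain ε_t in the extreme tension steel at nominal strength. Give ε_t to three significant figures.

ε_t ≈ 0.00497

a = A_s f_y/(0.85 f'_c b) = 295.86 mm.
β₁ = 0.841, so c = a/β₁ = 295.86/0.841 = 351.80 mm.
From the linear strain diagram with ε_cu = 0.003: ε_t = 0.003 (d − c)/c = 0.003 × (935 − 351.80)/351.80 = 0.00497.
ε_t is between 0.004 and 0.005 — transition zone.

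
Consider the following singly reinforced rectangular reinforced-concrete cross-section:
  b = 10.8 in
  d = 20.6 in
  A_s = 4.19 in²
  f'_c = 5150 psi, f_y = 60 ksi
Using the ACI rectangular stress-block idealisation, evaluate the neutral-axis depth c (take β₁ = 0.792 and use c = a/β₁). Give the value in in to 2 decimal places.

c ≈ 6.71 in

T = A_s f_y = 4.19 × 60 = 251.4 kips.
a = T/(0.85 f'_c b) = 251.4/(0.85 × 5.15 × 10.8) = 5.3176 in.
With β₁ = 0.792, c = a/β₁ = 5.3176/0.792 = 6.71 in.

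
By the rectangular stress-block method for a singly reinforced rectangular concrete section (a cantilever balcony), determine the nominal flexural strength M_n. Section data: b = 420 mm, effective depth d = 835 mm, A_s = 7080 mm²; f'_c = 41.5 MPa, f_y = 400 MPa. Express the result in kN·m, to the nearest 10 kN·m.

T = A_s f_y = 7080 × 400 = 2832000 N = 2832 kN.
From C = T: a = T/(0.85 f'_c b) = 2832000/(0.85 × 41.5 × 420) = 191.15 mm.
M_n = T(d − a/2) = 2832 kN × (835 − 95.575) mm = 2094.05 kN·m.

M_n ≈ 2090 kN·m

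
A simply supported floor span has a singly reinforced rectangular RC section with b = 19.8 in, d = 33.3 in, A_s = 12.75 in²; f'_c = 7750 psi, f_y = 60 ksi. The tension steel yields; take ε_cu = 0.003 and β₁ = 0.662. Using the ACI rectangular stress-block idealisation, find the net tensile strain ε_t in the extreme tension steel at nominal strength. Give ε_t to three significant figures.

ε_t ≈ 0.00828

a = A_s f_y/(0.85 f'_c b) = 5.865 in.
β₁ = 0.662, so c = a/β₁ = 5.865/0.662 = 8.860 in.
From the linear strain diagram with ε_cu = 0.003: ε_t = 0.003 (d − c)/c = 0.003 × (33.3 − 8.860)/8.860 = 0.00828.
Since ε_t ≥ 0.005, the section is tension-controlled.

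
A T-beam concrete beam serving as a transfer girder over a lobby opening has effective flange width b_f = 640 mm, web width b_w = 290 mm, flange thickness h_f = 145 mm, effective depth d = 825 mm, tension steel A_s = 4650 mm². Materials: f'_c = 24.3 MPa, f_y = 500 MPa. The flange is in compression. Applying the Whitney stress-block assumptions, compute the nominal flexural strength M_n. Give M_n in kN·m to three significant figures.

Tension: T = A_s f_y = 4650 × 500 = 2325000 N.
Try a within the flange: a = T/(0.85 f'_c b_f) = 2325000/(0.85 × 24.3 × 640) = 175.88 mm.
a = 175.88 > h_f = 145 mm: the block extends into the web. Split into flange-overhang and web parts.
C_f = 0.85 f'_c (b_f − b_w) h_f = 0.85 × 24.3 × (640 − 290) × 145 = 1048241 N.
Remaining web compression depth: a_w = (T − C_f)/(0.85 f'_c b_w) = (2325000 − 1048241)/(0.85 × 24.3 × 290) = 213.15 mm.
M_n = C_f(d − h_f/2) + (T − C_f)(d − a_w/2) = 1048241 × (825 − 72.5) + 1276759 × (825 − 106.575) = 788.80 + 917.26 = 1706.06 × 10⁶ N·mm.
M_n = 1706.06 kN·m.

M_n ≈ 1710 kN·m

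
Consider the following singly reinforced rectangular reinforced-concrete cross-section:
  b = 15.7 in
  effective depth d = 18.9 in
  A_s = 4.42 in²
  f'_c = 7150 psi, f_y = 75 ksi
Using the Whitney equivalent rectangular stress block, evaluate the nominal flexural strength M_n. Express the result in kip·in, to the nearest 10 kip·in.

T = A_s f_y = 4.42 × 75 = 331.5 kips.
a = T/(0.85 f'_c b) = 331.5/(0.85 × 7.15 × 15.7) = 3.474 in.
M_n = T(d − a/2) = 331.5 × (18.9 − 1.737) = 5689.5 kip·in.

M_n ≈ 5690 kip·in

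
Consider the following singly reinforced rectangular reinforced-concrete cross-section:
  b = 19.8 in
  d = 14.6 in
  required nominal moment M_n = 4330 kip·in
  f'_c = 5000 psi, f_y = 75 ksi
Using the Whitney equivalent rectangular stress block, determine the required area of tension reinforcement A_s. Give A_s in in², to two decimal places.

From M_n = 0.85 f'_c a b (d − a/2):
a = d − √(d² − 2M_n/(0.85 f'_c b)) = 14.6 − √(14.6² − 2 × 4330/(0.85 × 5 × 19.8)) = 4.100 in.
A_s = 0.85 f'_c a b / f_y = 0.85 × 5 × 4.100 × 19.8 / 75 = 4.600 in².

A_s ≈ 4.60 in²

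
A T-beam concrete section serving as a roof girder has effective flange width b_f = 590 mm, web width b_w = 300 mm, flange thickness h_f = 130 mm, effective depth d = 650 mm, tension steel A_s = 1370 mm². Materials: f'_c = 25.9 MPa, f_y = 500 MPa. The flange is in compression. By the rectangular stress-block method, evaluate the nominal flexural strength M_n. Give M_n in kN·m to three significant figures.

Tension: T = A_s f_y = 1370 × 500 = 685000 N.
Try a within the flange: a = T/(0.85 f'_c b_f) = 685000/(0.85 × 25.9 × 590) = 52.74 mm.
Since a = 52.74 ≤ h_f = 130 mm, the stress block lies entirely in the flange; analyse as a rectangular beam of width b_f.
M_n = T(d − a/2) = 685000 × (650 − 26.37) = 427.19 × 10⁶ N·mm.
M_n = 427.19 kN·m.

M_n ≈ 427 kN·m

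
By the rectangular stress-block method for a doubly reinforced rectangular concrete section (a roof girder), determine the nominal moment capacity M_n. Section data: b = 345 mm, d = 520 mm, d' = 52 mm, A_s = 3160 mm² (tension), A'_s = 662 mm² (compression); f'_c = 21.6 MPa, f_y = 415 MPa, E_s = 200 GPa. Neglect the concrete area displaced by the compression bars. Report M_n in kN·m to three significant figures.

M_n ≈ 583 kN·m

Assume both tension and compression steel yield.
Net tension couple steel: A_s − A'_s = 2498 mm².
a = (A_s − A'_s) f_y / (0.85 f'_c b) = 1036670/(0.85 × 21.6 × 345) = 163.66 mm.
c = a/β₁ = 163.66/0.85 = 192.54 mm; ε'_s = 0.003(c − d')/c = 0.0022 ≥ f_y/E_s = 0.0021, so compression steel does yield.
M_n = (A_s − A'_s) f_y (d − a/2) + A'_s f_y (d − d') = [1036670 × (520 − 81.83) + 274730 × (520 − 52)] × 10⁻⁶ = 454.24 + 128.57 = 582.81 kN·m.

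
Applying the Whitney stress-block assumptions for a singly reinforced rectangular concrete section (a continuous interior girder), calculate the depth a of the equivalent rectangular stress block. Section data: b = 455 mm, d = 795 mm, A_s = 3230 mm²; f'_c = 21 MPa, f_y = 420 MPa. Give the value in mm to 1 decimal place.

T = A_s f_y = 3230 × 420 = 1356600 N = 1356.6 kN.
Setting C = 0.85 f'_c a b equal to T: a = 1356600/(0.85 × 21 × 455) = 167.0 mm.

a ≈ 167.0 mm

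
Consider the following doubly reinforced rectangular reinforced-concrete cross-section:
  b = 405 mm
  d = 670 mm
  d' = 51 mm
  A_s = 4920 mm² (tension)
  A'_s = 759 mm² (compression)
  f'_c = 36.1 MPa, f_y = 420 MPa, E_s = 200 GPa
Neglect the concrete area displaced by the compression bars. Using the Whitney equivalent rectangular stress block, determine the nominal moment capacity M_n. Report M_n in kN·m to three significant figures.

M_n ≈ 1250 kN·m

Assume both tension and compression steel yield.
Net tension couple steel: A_s − A'_s = 4161 mm².
a = (A_s − A'_s) f_y / (0.85 f'_c b) = 1747620/(0.85 × 36.1 × 405) = 140.63 mm.
c = a/β₁ = 140.63/0.792 = 177.56 mm; ε'_s = 0.003(c − d')/c = 0.0021 ≥ f_y/E_s = 0.0021, so compression steel does yield.
M_n = (A_s − A'_s) f_y (d − a/2) + A'_s f_y (d − d') = [1747620 × (670 − 70.315) + 318780 × (670 − 51)] × 10⁻⁶ = 1048.02 + 197.32 = 1245.34 kN·m.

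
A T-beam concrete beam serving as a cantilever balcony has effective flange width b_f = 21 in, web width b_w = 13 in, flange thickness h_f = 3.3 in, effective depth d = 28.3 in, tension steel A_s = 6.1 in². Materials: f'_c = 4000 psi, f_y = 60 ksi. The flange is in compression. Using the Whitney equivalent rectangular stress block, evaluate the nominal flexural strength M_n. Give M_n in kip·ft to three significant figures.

M_n ≈ 779 kip·ft

Tension: T = A_s f_y = 6.1 × 60 = 366 kips.
Try a within the flange: a = T/(0.85 f'_c b_f) = 366/(0.85 × 4 × 21) = 5.126 in.
a = 5.126 > h_f = 3.3 in: the block extends into the web. Split into flange-overhang and web parts.
C_f = 0.85 f'_c (b_f − b_w) h_f = 0.85 × 4 × (21 − 13) × 3.3 = 89.8 kips.
Remaining web compression depth: a_w = (T − C_f)/(0.85 f'_c b_w) = (366 − 89.8)/(0.85 × 4 × 13) = 6.249 in.
M_n = C_f(d − h_f/2) + (T − C_f)(d − a_w/2) = 89.8 × (28.3 − 1.65) + 276.2 × (28.3 − 3.1245) = 2393.2 + 6953.5 = 9346.7 kip·in.
M_n = 9346.7/12 = 778.89 kip·ft.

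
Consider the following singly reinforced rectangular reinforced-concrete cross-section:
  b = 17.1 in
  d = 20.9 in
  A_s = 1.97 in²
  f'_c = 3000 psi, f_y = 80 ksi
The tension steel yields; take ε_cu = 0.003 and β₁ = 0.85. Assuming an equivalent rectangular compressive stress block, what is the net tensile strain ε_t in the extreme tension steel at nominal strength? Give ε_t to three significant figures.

a = A_s f_y/(0.85 f'_c b) = 3.614 in.
β₁ = 0.85, so c = a/β₁ = 3.614/0.85 = 4.252 in.
From the linear strain diagram with ε_cu = 0.003: ε_t = 0.003 (d − c)/c = 0.003 × (20.9 − 4.252)/4.252 = 0.0117.
Since ε_t ≥ 0.005, the section is tension-controlled.

ε_t ≈ 0.0117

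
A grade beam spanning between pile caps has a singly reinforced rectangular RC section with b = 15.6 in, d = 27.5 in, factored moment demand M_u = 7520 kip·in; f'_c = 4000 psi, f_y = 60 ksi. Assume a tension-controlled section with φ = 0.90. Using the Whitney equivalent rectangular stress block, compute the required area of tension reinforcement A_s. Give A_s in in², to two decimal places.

M_n = M_u/φ = 7520/0.90 = 8355.56 kip·in.
From M_n = 0.85 f'_c a b (d − a/2):
a = d − √(d² − 2M_n/(0.85 f'_c b)) = 27.5 − √(27.5² − 2 × 8355.56/(0.85 × 4 × 15.6)) = 6.496 in.
A_s = 0.85 f'_c a b / f_y = 0.85 × 4 × 6.496 × 15.6 / 60 = 5.742 in².

A_s ≈ 5.74 in²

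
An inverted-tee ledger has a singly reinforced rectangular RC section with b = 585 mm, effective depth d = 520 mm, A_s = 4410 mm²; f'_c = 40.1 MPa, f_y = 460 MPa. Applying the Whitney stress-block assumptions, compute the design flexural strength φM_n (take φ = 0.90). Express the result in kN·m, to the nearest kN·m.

φM_n ≈ 857 kN·m

T = A_s f_y = 4410 × 460 = 2028600 N = 2028.6 kN.
From C = T: a = T/(0.85 f'_c b) = 2028600/(0.85 × 40.1 × 585) = 101.74 mm.
M_n = T(d − a/2) = 2028.6 kN × (520 − 50.87) mm = 951.68 kN·m.
φM_n = 0.90 × 951.68 = 856.51 kN·m.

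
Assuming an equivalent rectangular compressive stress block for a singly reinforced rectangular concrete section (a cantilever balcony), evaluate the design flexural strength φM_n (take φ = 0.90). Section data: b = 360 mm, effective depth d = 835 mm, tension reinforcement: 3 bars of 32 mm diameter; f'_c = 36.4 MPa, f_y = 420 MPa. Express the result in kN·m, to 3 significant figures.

A_s = 3 × 804 = 2412 mm².
T = A_s f_y = 2412 × 420 = 1013040 N = 1013.04 kN.
From C = T: a = T/(0.85 f'_c b) = 1013040/(0.85 × 36.4 × 360) = 90.95 mm.
M_n = T(d − a/2) = 1013.04 kN × (835 − 45.475) mm = 799.82 kN·m.
φM_n = 0.90 × 799.82 = 719.84 kN·m.

φM_n ≈ 720 kN·m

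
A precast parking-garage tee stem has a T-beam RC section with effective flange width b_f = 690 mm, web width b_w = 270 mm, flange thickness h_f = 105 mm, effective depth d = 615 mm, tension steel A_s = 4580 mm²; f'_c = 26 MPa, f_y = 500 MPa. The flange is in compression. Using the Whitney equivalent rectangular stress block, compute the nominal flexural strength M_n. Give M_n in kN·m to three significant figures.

M_n ≈ 1210 kN·m

Tension: T = A_s f_y = 4580 × 500 = 2290000 N.
Try a within the flange: a = T/(0.85 f'_c b_f) = 2290000/(0.85 × 26 × 690) = 150.17 mm.
a = 150.17 > h_f = 105 mm: the block extends into the web. Split into flange-overhang and web parts.
C_f = 0.85 f'_c (b_f − b_w) h_f = 0.85 × 26 × (690 − 270) × 105 = 974610 N.
Remaining web compression depth: a_w = (T − C_f)/(0.85 f'_c b_w) = (2290000 − 974610)/(0.85 × 26 × 270) = 220.44 mm.
M_n = C_f(d − h_f/2) + (T − C_f)(d − a_w/2) = 974610 × (615 − 52.5) + 1315390 × (615 − 110.22) = 548.22 + 663.98 = 1212.20 × 10⁶ N·mm.
M_n = 1212.20 kN·m.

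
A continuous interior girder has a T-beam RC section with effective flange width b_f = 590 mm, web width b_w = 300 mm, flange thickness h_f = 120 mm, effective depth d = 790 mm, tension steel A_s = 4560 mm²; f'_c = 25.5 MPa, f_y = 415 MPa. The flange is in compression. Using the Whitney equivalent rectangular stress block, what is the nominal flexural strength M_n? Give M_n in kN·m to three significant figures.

M_n ≈ 1350 kN·m

Tension: T = A_s f_y = 4560 × 415 = 1892400 N.
Try a within the flange: a = T/(0.85 f'_c b_f) = 1892400/(0.85 × 25.5 × 590) = 147.98 mm.
a = 147.98 > h_f = 120 mm: the block extends into the web. Split into flange-overhang and web parts.
C_f = 0.85 f'_c (b_f − b_w) h_f = 0.85 × 25.5 × (590 − 300) × 120 = 754290 N.
Remaining web compression depth: a_w = (T − C_f)/(0.85 f'_c b_w) = (1892400 − 754290)/(0.85 × 25.5 × 300) = 175.03 mm.
M_n = C_f(d − h_f/2) + (T − C_f)(d − a_w/2) = 754290 × (790 − 60) + 1138110 × (790 − 87.515) = 550.63 + 799.51 = 1350.14 × 10⁶ N·mm.
M_n = 1350.14 kN·m.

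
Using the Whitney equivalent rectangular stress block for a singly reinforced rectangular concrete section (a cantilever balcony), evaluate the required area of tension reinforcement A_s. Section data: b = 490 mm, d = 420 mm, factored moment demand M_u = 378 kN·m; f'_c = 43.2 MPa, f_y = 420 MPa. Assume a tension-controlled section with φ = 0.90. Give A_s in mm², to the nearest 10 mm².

A_s ≈ 2560 mm²

M_n = M_u/φ = 378/0.90 = 420 kN·m.
With M_n = 0.85 f'_c a b (d − a/2), solve the quadratic for a:
a = d − √(d² − 2M_n/(0.85 f'_c b)) = 420 − √(420² − 2 × 420×10⁶/(0.85 × 43.2 × 490)) = 59.84 mm.
A_s = 0.85 f'_c a b / f_y = 0.85 × 43.2 × 59.84 × 490 / 420 = 2563.5 mm².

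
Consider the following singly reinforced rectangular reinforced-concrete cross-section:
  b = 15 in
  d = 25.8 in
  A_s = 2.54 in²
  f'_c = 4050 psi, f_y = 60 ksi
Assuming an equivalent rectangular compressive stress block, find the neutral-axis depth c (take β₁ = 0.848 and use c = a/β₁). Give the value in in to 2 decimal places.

T = A_s f_y = 2.54 × 60 = 152.4 kips.
a = T/(0.85 f'_c b) = 152.4/(0.85 × 4.05 × 15) = 2.9513 in.
With β₁ = 0.848, c = a/β₁ = 2.9513/0.848 = 3.48 in.

c ≈ 3.48 in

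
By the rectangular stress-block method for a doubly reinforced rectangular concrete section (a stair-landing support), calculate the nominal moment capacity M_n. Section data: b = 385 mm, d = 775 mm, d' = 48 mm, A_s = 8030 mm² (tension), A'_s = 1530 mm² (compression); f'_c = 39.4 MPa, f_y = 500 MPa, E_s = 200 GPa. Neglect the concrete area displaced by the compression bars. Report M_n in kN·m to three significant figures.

M_n ≈ 2670 kN·m

Assume both tension and compression steel yield.
Net tension couple steel: A_s − A'_s = 6500 mm².
a = (A_s − A'_s) f_y / (0.85 f'_c b) = 3250000/(0.85 × 39.4 × 385) = 252.06 mm.
c = a/β₁ = 252.06/0.769 = 327.78 mm; ε'_s = 0.003(c − d')/c = 0.0026 ≥ f_y/E_s = 0.0025, so compression steel does yield.
M_n = (A_s − A'_s) f_y (d − a/2) + A'_s f_y (d − d') = [3250000 × (775 − 126.03) + 765000 × (775 − 48)] × 10⁻⁶ = 2109.15 + 556.16 = 2665.31 kN·m.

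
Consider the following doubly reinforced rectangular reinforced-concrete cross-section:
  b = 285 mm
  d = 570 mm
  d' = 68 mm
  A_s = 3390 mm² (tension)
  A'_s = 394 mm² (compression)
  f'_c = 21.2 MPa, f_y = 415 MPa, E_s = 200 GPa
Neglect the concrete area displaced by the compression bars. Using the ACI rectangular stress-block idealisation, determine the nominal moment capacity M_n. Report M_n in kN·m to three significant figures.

Assume both tension and compression steel yield.
Net tension couple steel: A_s − A'_s = 2996 mm².
a = (A_s − A'_s) f_y / (0.85 f'_c b) = 1243340/(0.85 × 21.2 × 285) = 242.10 mm.
c = a/β₁ = 242.10/0.85 = 284.82 mm; ε'_s = 0.003(c − d')/c = 0.0023 ≥ f_y/E_s = 0.0021, so compression steel does yield.
M_n = (A_s − A'_s) f_y (d − a/2) + A'_s f_y (d − d') = [1243340 × (570 − 121.05) + 163510 × (570 − 68)] × 10⁻⁶ = 558.20 + 82.08 = 640.28 kN·m.

M_n ≈ 640 kN·m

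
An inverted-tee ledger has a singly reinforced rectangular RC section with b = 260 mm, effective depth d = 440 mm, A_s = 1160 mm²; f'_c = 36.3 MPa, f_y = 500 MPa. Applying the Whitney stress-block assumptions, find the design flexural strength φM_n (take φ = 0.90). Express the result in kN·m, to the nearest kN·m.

φM_n ≈ 211 kN·m

T = A_s f_y = 1160 × 500 = 580000 N = 580 kN.
From C = T: a = T/(0.85 f'_c b) = 580000/(0.85 × 36.3 × 260) = 72.30 mm.
M_n = T(d − a/2) = 580 kN × (440 − 36.15) mm = 234.23 kN·m.
φM_n = 0.90 × 234.23 = 210.81 kN·m.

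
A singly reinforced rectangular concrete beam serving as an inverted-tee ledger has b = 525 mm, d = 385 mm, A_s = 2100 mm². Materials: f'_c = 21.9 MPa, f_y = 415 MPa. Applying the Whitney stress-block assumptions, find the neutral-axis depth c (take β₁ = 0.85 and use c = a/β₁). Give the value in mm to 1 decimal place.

c ≈ 104.9 mm

T = A_s f_y = 2100 × 415 = 871500 N = 871.5 kN.
Setting C = 0.85 f'_c a b equal to T: a = 871500/(0.85 × 21.9 × 525) = 89.175 mm.
With β₁ = 0.85, c = a/β₁ = 89.175/0.85 = 104.9 mm.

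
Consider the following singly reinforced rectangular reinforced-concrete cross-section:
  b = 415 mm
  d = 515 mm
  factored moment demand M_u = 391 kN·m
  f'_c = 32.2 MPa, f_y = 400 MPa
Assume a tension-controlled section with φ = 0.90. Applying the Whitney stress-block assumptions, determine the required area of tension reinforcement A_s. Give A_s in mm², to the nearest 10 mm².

M_n = M_u/φ = 391/0.90 = 434.444 kN·m.
With M_n = 0.85 f'_c a b (d − a/2), solve the quadratic for a:
a = d − √(d² − 2M_n/(0.85 f'_c b)) = 515 − √(515² − 2 × 434.444×10⁶/(0.85 × 32.2 × 415)) = 80.57 mm.
A_s = 0.85 f'_c a b / f_y = 0.85 × 32.2 × 80.57 × 415 / 400 = 2287.9 mm².

A_s ≈ 2290 mm²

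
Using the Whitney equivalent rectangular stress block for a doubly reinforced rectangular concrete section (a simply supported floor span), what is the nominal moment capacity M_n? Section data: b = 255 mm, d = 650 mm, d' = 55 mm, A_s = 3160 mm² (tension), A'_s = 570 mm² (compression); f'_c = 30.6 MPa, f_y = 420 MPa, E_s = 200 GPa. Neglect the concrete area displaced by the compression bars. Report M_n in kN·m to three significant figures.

M_n ≈ 760 kN·m

Assume both tension and compression steel yield.
Net tension couple steel: A_s − A'_s = 2590 mm².
a = (A_s − A'_s) f_y / (0.85 f'_c b) = 1087800/(0.85 × 30.6 × 255) = 164.01 mm.
c = a/β₁ = 164.01/0.831 = 197.36 mm; ε'_s = 0.003(c − d')/c = 0.0022 ≥ f_y/E_s = 0.0021, so compression steel does yield.
M_n = (A_s − A'_s) f_y (d − a/2) + A'_s f_y (d − d') = [1087800 × (650 − 82.005) + 239400 × (650 − 55)] × 10⁻⁶ = 617.86 + 142.44 = 760.30 kN·m.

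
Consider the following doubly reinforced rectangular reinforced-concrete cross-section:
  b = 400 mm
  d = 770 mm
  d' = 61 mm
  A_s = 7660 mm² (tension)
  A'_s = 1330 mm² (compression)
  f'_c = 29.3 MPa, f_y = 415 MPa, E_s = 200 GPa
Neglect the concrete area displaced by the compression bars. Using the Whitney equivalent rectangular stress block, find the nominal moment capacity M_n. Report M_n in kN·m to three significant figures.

Assume both tension and compression steel yield.
Net tension couple steel: A_s − A'_s = 6330 mm².
a = (A_s − A'_s) f_y / (0.85 f'_c b) = 2626950/(0.85 × 29.3 × 400) = 263.70 mm.
c = a/β₁ = 263.70/0.841 = 313.56 mm; ε'_s = 0.003(c − d')/c = 0.0024 ≥ f_y/E_s = 0.0021, so compression steel does yield.
M_n = (A_s − A'_s) f_y (d − a/2) + A'_s f_y (d − d') = [2626950 × (770 − 131.85) + 551950 × (770 − 61)] × 10⁻⁶ = 1676.39 + 391.33 = 2067.72 kN·m.

M_n ≈ 2070 kN·m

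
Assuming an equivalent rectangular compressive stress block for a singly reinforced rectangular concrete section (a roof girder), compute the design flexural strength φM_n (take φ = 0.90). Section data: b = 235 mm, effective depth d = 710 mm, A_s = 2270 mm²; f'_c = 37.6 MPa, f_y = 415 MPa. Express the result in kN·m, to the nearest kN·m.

T = A_s f_y = 2270 × 415 = 942050 N = 942.05 kN.
From C = T: a = T/(0.85 f'_c b) = 942050/(0.85 × 37.6 × 235) = 125.43 mm.
M_n = T(d − a/2) = 942.05 kN × (710 − 62.715) mm = 609.77 kN·m.
φM_n = 0.90 × 609.77 = 548.79 kN·m.

φM_n ≈ 549 kN·m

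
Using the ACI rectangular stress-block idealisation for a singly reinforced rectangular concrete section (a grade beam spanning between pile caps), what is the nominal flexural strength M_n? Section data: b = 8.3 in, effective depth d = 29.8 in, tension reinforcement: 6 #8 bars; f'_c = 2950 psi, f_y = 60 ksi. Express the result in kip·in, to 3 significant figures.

A_s = 6 × 0.79 = 4.74 in².
T = A_s f_y = 4.74 × 60 = 284.4 kips.
a = T/(0.85 f'_c b) = 284.4/(0.85 × 2.95 × 8.3) = 13.665 in.
M_n = T(d − a/2) = 284.4 × (29.8 − 6.8325) = 6532.0 kip·in.

M_n ≈ 6530 kip·in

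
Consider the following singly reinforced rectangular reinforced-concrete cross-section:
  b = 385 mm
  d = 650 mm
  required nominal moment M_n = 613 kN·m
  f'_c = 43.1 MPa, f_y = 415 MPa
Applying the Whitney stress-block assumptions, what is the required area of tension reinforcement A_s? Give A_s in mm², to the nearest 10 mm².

With M_n = 0.85 f'_c a b (d − a/2), solve the quadratic for a:
a = d − √(d² − 2M_n/(0.85 f'_c b)) = 650 − √(650² − 2 × 613×10⁶/(0.85 × 43.1 × 385)) = 70.71 mm.
A_s = 0.85 f'_c a b / f_y = 0.85 × 43.1 × 70.71 × 385 / 415 = 2403.2 mm².

A_s ≈ 2400 mm²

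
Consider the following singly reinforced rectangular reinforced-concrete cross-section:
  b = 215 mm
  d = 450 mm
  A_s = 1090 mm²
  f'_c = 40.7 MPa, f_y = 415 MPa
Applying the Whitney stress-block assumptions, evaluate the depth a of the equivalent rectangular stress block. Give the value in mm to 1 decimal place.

a ≈ 60.8 mm

T = A_s f_y = 1090 × 415 = 452350 N = 452.35 kN.
Setting C = 0.85 f'_c a b equal to T: a = 452350/(0.85 × 40.7 × 215) = 60.8 mm.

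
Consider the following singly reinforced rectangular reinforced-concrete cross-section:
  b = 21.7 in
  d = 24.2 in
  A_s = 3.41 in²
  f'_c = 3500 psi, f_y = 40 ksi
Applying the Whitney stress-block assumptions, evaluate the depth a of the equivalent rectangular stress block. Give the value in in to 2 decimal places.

a ≈ 2.11 in

T = A_s f_y = 3.41 × 40 = 136.4 kips.
a = T/(0.85 f'_c b) = 136.4/(0.85 × 3.5 × 21.7) = 2.11 in.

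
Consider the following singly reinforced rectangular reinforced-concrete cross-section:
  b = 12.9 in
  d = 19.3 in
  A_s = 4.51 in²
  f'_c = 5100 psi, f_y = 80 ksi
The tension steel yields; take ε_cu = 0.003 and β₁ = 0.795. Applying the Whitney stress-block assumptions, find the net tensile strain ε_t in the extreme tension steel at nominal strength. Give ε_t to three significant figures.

ε_t ≈ 0.00413

a = A_s f_y/(0.85 f'_c b) = 6.452 in.
β₁ = 0.795, so c = a/β₁ = 6.452/0.795 = 8.116 in.
From the linear strain diagram with ε_cu = 0.003: ε_t = 0.003 (d − c)/c = 0.003 × (19.3 − 8.116)/8.116 = 0.00413.
ε_t is between 0.004 and 0.005 — transition zone.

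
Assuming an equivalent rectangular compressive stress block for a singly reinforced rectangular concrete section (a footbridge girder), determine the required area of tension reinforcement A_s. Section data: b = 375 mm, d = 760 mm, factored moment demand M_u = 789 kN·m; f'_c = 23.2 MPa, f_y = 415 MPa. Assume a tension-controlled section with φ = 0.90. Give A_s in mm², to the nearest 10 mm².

A_s ≈ 3140 mm²

M_n = M_u/φ = 789/0.90 = 876.667 kN·m.
With M_n = 0.85 f'_c a b (d − a/2), solve the quadratic for a:
a = d − √(d² − 2M_n/(0.85 f'_c b)) = 760 − √(760² − 2 × 876.667×10⁶/(0.85 × 23.2 × 375)) = 176.47 mm.
A_s = 0.85 f'_c a b / f_y = 0.85 × 23.2 × 176.47 × 375 / 415 = 3144.6 mm².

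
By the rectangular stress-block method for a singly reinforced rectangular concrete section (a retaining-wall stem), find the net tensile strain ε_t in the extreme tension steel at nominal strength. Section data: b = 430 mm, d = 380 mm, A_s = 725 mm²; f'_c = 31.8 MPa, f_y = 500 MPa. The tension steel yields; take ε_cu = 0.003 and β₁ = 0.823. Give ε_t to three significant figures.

ε_t ≈ 0.0271

a = A_s f_y/(0.85 f'_c b) = 31.19 mm.
β₁ = 0.823, so c = a/β₁ = 31.19/0.823 = 37.90 mm.
From the linear strain diagram with ε_cu = 0.003: ε_t = 0.003 (d − c)/c = 0.003 × (380 − 37.90)/37.90 = 0.0271.
Since ε_t ≥ 0.005, the section is tension-controlled.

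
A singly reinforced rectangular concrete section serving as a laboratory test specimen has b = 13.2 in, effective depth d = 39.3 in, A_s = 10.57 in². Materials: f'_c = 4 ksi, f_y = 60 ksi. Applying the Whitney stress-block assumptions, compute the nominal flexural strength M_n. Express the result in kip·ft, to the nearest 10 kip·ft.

T = A_s f_y = 10.57 × 60 = 634.2 kips.
a = T/(0.85 f'_c b) = 634.2/(0.85 × 4 × 13.2) = 14.131 in.
M_n = T(d − a/2) = 634.2 × (39.3 − 7.0655) = 20443.1 kip·in = 20443.1/12 = 1703.59 kip·ft.

M_n ≈ 1700 kip·ft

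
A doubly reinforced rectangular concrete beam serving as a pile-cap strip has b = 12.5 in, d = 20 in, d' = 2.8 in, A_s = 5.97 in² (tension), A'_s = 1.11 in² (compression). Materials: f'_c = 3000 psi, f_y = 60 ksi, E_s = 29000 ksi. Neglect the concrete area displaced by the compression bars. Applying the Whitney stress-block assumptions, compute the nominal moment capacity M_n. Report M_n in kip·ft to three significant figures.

M_n ≈ 470 kip·ft

Assume both steels yield.
a = (A_s − A'_s) f_y/(0.85 f'_c b) = (5.97 − 1.11) × 60/(0.85 × 3 × 12.5) = 9.148 in.
c = a/β₁ = 9.148/0.85 = 10.762 in; ε'_s = 0.003(c − d')/c = 0.0022 ≥ ε_y = 0.0021, so the compression steel yields.
M_n = (A_s − A'_s) f_y (d − a/2) + A'_s f_y (d − d') = 291.6 × (20 − 4.574) + 66.6 × (20 − 2.8) = 4498.2 + 1145.5 = 5643.7 kip·in = 5643.7/12 = 470.31 kip·ft.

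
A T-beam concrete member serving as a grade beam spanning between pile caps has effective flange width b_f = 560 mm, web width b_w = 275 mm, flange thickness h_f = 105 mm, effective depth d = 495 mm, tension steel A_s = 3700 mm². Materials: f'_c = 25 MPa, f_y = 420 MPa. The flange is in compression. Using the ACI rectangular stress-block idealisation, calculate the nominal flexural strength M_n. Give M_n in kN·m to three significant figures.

Tension: T = A_s f_y = 3700 × 420 = 1554000 N.
Try a within the flange: a = T/(0.85 f'_c b_f) = 1554000/(0.85 × 25 × 560) = 130.59 mm.
a = 130.59 > h_f = 105 mm: the block extends into the web. Split into flange-overhang and web parts.
C_f = 0.85 f'_c (b_f − b_w) h_f = 0.85 × 25 × (560 − 275) × 105 = 635906 N.
Remaining web compression depth: a_w = (T − C_f)/(0.85 f'_c b_w) = (1554000 − 635906)/(0.85 × 25 × 275) = 157.11 mm.
M_n = C_f(d − h_f/2) + (T − C_f)(d − a_w/2) = 635906 × (495 − 52.5) + 918094 × (495 − 78.555) = 281.39 + 382.34 = 663.73 × 10⁶ N·mm.
M_n = 663.73 kN·m.

M_n ≈ 664 kN·m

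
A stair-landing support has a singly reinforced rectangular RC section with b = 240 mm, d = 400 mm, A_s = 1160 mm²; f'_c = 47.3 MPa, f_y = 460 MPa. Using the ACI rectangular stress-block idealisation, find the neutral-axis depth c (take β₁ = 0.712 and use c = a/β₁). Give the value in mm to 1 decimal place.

T = A_s f_y = 1160 × 460 = 533600 N = 533.6 kN.
Setting C = 0.85 f'_c a b equal to T: a = 533600/(0.85 × 47.3 × 240) = 55.300 mm.
With β₁ = 0.712, c = a/β₁ = 55.300/0.712 = 77.7 mm.

c ≈ 77.7 mm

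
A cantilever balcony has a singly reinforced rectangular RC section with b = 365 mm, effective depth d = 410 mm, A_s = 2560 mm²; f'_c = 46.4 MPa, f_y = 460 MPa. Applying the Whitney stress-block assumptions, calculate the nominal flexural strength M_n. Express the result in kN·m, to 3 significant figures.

T = A_s f_y = 2560 × 460 = 1177600 N = 1177.6 kN.
From C = T: a = T/(0.85 f'_c b) = 1177600/(0.85 × 46.4 × 365) = 81.80 mm.
M_n = T(d − a/2) = 1177.6 kN × (410 − 40.9) mm = 434.65 kN·m.

M_n ≈ 435 kN·m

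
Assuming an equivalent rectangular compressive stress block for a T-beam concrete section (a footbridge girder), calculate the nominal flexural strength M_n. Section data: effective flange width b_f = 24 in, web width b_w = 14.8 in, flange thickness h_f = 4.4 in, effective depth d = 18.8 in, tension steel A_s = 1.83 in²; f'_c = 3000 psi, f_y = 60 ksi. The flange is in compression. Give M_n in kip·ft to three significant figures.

Tension: T = A_s f_y = 1.83 × 60 = 109.8 kips.
Try a within the flange: a = T/(0.85 f'_c b_f) = 109.8/(0.85 × 3 × 24) = 1.794 in.
Since a = 1.794 ≤ h_f = 4.4 in, the stress block lies entirely in the flange; analyse as a rectangular beam of width b_f.
M_n = T(d − a/2) = 109.8 × (18.8 − 0.897) = 1965.7 kip·in.
M_n = 1965.7/12 = 163.81 kip·ft.

M_n ≈ 164 kip·ft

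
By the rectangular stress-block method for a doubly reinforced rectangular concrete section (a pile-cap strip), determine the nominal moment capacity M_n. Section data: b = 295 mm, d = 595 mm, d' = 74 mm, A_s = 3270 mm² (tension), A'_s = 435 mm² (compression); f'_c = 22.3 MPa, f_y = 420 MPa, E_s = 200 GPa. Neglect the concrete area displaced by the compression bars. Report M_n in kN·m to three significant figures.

M_n ≈ 677 kN·m

Assume both tension and compression steel yield.
Net tension couple steel: A_s − A'_s = 2835 mm².
a = (A_s − A'_s) f_y / (0.85 f'_c b) = 1190700/(0.85 × 22.3 × 295) = 212.94 mm.
c = a/β₁ = 212.94/0.85 = 250.52 mm; ε'_s = 0.003(c − d')/c = 0.0021 ≥ f_y/E_s = 0.0021, so compression steel does yield.
M_n = (A_s − A'_s) f_y (d − a/2) + A'_s f_y (d − d') = [1190700 × (595 − 106.47) + 182700 × (595 − 74)] × 10⁻⁶ = 581.69 + 95.19 = 676.88 kN·m.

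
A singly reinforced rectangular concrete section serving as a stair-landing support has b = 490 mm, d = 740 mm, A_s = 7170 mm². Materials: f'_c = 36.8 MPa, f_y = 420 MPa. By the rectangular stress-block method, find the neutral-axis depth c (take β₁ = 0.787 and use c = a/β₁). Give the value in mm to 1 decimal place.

c ≈ 249.6 mm

T = A_s f_y = 7170 × 420 = 3011400 N = 3011.4 kN.
Setting C = 0.85 f'_c a b equal to T: a = 3011400/(0.85 × 36.8 × 490) = 196.474 mm.
With β₁ = 0.787, c = a/β₁ = 196.474/0.787 = 249.6 mm.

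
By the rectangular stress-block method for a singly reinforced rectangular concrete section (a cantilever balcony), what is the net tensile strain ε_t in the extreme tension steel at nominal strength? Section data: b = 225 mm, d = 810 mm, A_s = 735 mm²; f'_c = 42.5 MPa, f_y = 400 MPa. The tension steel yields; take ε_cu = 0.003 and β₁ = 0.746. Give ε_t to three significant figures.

a = A_s f_y/(0.85 f'_c b) = 36.17 mm.
β₁ = 0.746, so c = a/β₁ = 36.17/0.746 = 48.49 mm.
From the linear strain diagram with ε_cu = 0.003: ε_t = 0.003 (d − c)/c = 0.003 × (810 − 48.49)/48.49 = 0.0471.
Since ε_t ≥ 0.005, the section is tension-controlled.

ε_t ≈ 0.0471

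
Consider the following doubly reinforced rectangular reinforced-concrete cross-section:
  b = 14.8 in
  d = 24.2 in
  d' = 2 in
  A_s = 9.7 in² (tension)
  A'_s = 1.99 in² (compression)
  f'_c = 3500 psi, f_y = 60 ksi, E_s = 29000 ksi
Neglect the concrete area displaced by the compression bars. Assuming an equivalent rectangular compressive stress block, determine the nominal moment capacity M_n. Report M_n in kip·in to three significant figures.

M_n ≈ 11400 kip·in

Assume both steels yield.
a = (A_s − A'_s) f_y/(0.85 f'_c b) = (9.7 − 1.99) × 60/(0.85 × 3.5 × 14.8) = 10.506 in.
c = a/β₁ = 10.506/0.85 = 12.360 in; ε'_s = 0.003(c − d')/c = 0.0025 ≥ ε_y = 0.0021, so the compression steel yields.
M_n = (A_s − A'_s) f_y (d − a/2) + A'_s f_y (d − d') = 462.6 × (24.2 − 5.253) + 119.4 × (24.2 − 2) = 8764.9 + 2650.7 = 11415.6 kip·in.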